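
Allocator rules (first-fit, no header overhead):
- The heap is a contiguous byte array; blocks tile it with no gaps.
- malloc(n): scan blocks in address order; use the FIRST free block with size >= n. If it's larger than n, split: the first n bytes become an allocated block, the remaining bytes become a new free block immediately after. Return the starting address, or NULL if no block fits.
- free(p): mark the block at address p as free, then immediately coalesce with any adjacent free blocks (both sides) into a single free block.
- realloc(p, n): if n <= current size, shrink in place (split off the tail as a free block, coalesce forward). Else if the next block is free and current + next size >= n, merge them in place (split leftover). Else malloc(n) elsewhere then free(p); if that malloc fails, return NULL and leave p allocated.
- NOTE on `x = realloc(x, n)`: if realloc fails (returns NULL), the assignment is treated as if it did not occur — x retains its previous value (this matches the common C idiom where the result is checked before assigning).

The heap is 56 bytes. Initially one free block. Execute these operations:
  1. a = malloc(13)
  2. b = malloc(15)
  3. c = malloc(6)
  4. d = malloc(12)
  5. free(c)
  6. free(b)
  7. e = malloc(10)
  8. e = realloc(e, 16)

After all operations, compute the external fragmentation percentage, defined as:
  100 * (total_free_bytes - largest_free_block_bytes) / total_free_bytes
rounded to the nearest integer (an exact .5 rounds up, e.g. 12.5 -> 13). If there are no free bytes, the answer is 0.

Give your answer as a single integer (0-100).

Answer: 33

Derivation:
Op 1: a = malloc(13) -> a = 0; heap: [0-12 ALLOC][13-55 FREE]
Op 2: b = malloc(15) -> b = 13; heap: [0-12 ALLOC][13-27 ALLOC][28-55 FREE]
Op 3: c = malloc(6) -> c = 28; heap: [0-12 ALLOC][13-27 ALLOC][28-33 ALLOC][34-55 FREE]
Op 4: d = malloc(12) -> d = 34; heap: [0-12 ALLOC][13-27 ALLOC][28-33 ALLOC][34-45 ALLOC][46-55 FREE]
Op 5: free(c) -> (freed c); heap: [0-12 ALLOC][13-27 ALLOC][28-33 FREE][34-45 ALLOC][46-55 FREE]
Op 6: free(b) -> (freed b); heap: [0-12 ALLOC][13-33 FREE][34-45 ALLOC][46-55 FREE]
Op 7: e = malloc(10) -> e = 13; heap: [0-12 ALLOC][13-22 ALLOC][23-33 FREE][34-45 ALLOC][46-55 FREE]
Op 8: e = realloc(e, 16) -> e = 13; heap: [0-12 ALLOC][13-28 ALLOC][29-33 FREE][34-45 ALLOC][46-55 FREE]
Free blocks: [5 10] total_free=15 largest=10 -> 100*(15-10)/15 = 500/15 ≈ 33.333 -> rounds to 33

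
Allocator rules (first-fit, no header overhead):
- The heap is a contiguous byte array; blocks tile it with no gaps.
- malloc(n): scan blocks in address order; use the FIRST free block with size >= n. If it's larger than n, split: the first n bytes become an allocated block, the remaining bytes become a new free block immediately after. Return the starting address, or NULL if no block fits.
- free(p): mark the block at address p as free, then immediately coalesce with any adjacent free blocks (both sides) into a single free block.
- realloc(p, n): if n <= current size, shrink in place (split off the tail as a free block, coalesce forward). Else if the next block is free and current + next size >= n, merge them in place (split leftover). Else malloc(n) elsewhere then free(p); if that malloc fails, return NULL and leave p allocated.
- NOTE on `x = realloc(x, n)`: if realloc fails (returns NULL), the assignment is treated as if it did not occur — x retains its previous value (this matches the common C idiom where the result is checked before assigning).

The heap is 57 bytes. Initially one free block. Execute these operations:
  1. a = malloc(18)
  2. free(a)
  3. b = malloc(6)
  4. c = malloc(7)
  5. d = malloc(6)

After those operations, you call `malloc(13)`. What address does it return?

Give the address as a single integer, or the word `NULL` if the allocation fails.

Op 1: a = malloc(18) -> a = 0; heap: [0-17 ALLOC][18-56 FREE]
Op 2: free(a) -> (freed a); heap: [0-56 FREE]
Op 3: b = malloc(6) -> b = 0; heap: [0-5 ALLOC][6-56 FREE]
Op 4: c = malloc(7) -> c = 6; heap: [0-5 ALLOC][6-12 ALLOC][13-56 FREE]
Op 5: d = malloc(6) -> d = 13; heap: [0-5 ALLOC][6-12 ALLOC][13-18 ALLOC][19-56 FREE]
malloc(13): first-fit scan over [0-5 ALLOC][6-12 ALLOC][13-18 ALLOC][19-56 FREE] -> 19

Answer: 19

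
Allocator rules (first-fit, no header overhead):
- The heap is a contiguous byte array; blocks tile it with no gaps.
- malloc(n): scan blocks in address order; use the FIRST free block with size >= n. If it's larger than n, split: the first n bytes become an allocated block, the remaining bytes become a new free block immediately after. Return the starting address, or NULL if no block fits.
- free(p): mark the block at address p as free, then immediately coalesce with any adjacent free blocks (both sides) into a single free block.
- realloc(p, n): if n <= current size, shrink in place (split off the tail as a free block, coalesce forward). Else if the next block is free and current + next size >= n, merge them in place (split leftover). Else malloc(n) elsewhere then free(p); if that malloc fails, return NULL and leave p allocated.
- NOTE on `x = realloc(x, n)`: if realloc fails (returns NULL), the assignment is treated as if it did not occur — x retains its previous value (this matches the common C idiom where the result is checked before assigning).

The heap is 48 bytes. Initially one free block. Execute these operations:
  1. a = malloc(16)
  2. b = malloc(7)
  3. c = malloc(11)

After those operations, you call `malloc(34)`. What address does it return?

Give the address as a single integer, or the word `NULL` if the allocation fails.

Op 1: a = malloc(16) -> a = 0; heap: [0-15 ALLOC][16-47 FREE]
Op 2: b = malloc(7) -> b = 16; heap: [0-15 ALLOC][16-22 ALLOC][23-47 FREE]
Op 3: c = malloc(11) -> c = 23; heap: [0-15 ALLOC][16-22 ALLOC][23-33 ALLOC][34-47 FREE]
malloc(34): first-fit scan over [0-15 ALLOC][16-22 ALLOC][23-33 ALLOC][34-47 FREE] -> NULL

Answer: NULL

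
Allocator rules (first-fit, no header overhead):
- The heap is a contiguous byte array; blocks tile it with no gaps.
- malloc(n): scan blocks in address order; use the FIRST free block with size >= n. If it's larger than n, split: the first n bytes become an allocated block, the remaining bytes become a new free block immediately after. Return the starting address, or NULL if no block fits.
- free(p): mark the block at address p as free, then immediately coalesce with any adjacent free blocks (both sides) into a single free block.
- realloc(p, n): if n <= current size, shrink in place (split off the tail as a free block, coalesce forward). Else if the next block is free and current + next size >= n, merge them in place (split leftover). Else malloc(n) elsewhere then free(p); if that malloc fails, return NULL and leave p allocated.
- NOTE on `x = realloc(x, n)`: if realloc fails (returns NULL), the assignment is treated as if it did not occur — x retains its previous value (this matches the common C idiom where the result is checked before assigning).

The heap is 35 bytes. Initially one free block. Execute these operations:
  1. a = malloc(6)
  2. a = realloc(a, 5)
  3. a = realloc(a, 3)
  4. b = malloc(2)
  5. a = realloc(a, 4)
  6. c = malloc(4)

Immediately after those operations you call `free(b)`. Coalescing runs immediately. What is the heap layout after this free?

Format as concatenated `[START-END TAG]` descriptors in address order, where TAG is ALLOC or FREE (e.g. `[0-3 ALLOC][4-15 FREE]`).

Op 1: a = malloc(6) -> a = 0; heap: [0-5 ALLOC][6-34 FREE]
Op 2: a = realloc(a, 5) -> a = 0; heap: [0-4 ALLOC][5-34 FREE]
Op 3: a = realloc(a, 3) -> a = 0; heap: [0-2 ALLOC][3-34 FREE]
Op 4: b = malloc(2) -> b = 3; heap: [0-2 ALLOC][3-4 ALLOC][5-34 FREE]
Op 5: a = realloc(a, 4) -> a = 5; heap: [0-2 FREE][3-4 ALLOC][5-8 ALLOC][9-34 FREE]
Op 6: c = malloc(4) -> c = 9; heap: [0-2 FREE][3-4 ALLOC][5-8 ALLOC][9-12 ALLOC][13-34 FREE]
free(b): b = 3 -> block [3-4 ALLOC]; mark free, coalesce with adjacent free neighbors -> [0-4 FREE][5-8 ALLOC][9-12 ALLOC][13-34 FREE]

Answer: [0-4 FREE][5-8 ALLOC][9-12 ALLOC][13-34 FREE]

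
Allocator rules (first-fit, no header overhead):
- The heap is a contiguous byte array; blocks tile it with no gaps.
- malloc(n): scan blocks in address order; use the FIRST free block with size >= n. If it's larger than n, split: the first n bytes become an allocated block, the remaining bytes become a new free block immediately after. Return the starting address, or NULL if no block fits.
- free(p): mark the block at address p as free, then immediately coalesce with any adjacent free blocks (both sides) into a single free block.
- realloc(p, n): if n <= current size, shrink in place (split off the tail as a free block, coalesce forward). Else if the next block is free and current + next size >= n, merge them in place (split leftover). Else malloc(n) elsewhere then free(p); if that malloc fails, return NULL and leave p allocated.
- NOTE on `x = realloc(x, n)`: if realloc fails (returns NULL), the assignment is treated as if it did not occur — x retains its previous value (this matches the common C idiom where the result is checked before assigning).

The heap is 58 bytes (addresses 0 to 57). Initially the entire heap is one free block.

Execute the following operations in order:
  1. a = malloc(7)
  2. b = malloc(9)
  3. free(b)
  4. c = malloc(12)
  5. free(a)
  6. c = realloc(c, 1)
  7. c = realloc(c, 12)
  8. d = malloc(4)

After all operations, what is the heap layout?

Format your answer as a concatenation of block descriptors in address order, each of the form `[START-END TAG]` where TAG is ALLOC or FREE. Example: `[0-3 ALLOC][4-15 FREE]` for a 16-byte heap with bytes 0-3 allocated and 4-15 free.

Op 1: a = malloc(7) -> a = 0; heap: [0-6 ALLOC][7-57 FREE]
Op 2: b = malloc(9) -> b = 7; heap: [0-6 ALLOC][7-15 ALLOC][16-57 FREE]
Op 3: free(b) -> (freed b); heap: [0-6 ALLOC][7-57 FREE]
Op 4: c = malloc(12) -> c = 7; heap: [0-6 ALLOC][7-18 ALLOC][19-57 FREE]
Op 5: free(a) -> (freed a); heap: [0-6 FREE][7-18 ALLOC][19-57 FREE]
Op 6: c = realloc(c, 1) -> c = 7; heap: [0-6 FREE][7-7 ALLOC][8-57 FREE]
Op 7: c = realloc(c, 12) -> c = 7; heap: [0-6 FREE][7-18 ALLOC][19-57 FREE]
Op 8: d = malloc(4) -> d = 0; heap: [0-3 ALLOC][4-6 FREE][7-18 ALLOC][19-57 FREE]

Answer: [0-3 ALLOC][4-6 FREE][7-18 ALLOC][19-57 FREE]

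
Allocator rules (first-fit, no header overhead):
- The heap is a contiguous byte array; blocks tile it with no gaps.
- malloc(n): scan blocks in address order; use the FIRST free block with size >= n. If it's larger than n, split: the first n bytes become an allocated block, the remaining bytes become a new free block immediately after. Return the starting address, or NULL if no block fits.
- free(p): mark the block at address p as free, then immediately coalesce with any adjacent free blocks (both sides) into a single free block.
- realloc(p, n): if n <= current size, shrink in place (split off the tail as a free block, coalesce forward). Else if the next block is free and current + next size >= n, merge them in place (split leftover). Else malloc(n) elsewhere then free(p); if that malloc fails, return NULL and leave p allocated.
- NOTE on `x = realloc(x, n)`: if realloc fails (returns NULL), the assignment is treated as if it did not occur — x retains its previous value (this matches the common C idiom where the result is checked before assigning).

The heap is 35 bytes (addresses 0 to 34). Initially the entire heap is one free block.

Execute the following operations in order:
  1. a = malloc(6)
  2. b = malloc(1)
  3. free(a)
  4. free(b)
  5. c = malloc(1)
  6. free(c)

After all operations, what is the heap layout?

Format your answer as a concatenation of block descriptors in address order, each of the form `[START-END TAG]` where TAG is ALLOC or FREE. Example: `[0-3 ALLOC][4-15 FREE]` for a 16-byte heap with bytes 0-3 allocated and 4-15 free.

Answer: [0-34 FREE]

Derivation:
Op 1: a = malloc(6) -> a = 0; heap: [0-5 ALLOC][6-34 FREE]
Op 2: b = malloc(1) -> b = 6; heap: [0-5 ALLOC][6-6 ALLOC][7-34 FREE]
Op 3: free(a) -> (freed a); heap: [0-5 FREE][6-6 ALLOC][7-34 FREE]
Op 4: free(b) -> (freed b); heap: [0-34 FREE]
Op 5: c = malloc(1) -> c = 0; heap: [0-0 ALLOC][1-34 FREE]
Op 6: free(c) -> (freed c); heap: [0-34 FREE]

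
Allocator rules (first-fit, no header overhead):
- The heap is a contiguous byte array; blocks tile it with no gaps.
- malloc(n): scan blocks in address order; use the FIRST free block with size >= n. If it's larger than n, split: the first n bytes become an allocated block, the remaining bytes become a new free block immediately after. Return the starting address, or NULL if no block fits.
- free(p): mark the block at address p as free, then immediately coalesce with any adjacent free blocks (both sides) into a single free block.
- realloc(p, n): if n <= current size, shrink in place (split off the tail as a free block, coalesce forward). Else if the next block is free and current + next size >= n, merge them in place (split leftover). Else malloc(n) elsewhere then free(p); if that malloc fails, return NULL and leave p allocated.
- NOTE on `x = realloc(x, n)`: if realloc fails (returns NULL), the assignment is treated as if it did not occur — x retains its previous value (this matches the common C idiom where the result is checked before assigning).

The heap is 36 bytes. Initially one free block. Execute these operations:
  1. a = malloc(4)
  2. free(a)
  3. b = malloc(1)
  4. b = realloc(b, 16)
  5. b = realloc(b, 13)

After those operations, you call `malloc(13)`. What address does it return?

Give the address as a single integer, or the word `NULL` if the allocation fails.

Answer: 13

Derivation:
Op 1: a = malloc(4) -> a = 0; heap: [0-3 ALLOC][4-35 FREE]
Op 2: free(a) -> (freed a); heap: [0-35 FREE]
Op 3: b = malloc(1) -> b = 0; heap: [0-0 ALLOC][1-35 FREE]
Op 4: b = realloc(b, 16) -> b = 0; heap: [0-15 ALLOC][16-35 FREE]
Op 5: b = realloc(b, 13) -> b = 0; heap: [0-12 ALLOC][13-35 FREE]
malloc(13): first-fit scan over [0-12 ALLOC][13-35 FREE] -> 13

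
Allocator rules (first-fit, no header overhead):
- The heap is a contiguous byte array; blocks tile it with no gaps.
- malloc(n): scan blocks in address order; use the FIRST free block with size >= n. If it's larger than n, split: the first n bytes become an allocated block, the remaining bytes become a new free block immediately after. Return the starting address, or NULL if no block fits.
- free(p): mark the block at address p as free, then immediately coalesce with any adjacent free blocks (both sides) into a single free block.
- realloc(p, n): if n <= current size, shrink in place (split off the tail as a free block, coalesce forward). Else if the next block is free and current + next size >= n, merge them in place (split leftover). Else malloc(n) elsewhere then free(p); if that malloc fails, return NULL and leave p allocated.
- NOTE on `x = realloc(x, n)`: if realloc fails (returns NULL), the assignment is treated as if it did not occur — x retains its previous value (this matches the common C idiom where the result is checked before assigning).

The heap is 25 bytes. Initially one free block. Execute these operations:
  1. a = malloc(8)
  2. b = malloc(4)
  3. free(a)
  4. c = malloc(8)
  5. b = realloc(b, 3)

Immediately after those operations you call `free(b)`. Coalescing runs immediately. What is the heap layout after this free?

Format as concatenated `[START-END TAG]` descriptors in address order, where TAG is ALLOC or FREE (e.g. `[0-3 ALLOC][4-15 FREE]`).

Answer: [0-7 ALLOC][8-24 FREE]

Derivation:
Op 1: a = malloc(8) -> a = 0; heap: [0-7 ALLOC][8-24 FREE]
Op 2: b = malloc(4) -> b = 8; heap: [0-7 ALLOC][8-11 ALLOC][12-24 FREE]
Op 3: free(a) -> (freed a); heap: [0-7 FREE][8-11 ALLOC][12-24 FREE]
Op 4: c = malloc(8) -> c = 0; heap: [0-7 ALLOC][8-11 ALLOC][12-24 FREE]
Op 5: b = realloc(b, 3) -> b = 8; heap: [0-7 ALLOC][8-10 ALLOC][11-24 FREE]
free(b): b = 8 -> block [8-10 ALLOC]; mark free, coalesce with adjacent free neighbors -> [0-7 ALLOC][8-24 FREE]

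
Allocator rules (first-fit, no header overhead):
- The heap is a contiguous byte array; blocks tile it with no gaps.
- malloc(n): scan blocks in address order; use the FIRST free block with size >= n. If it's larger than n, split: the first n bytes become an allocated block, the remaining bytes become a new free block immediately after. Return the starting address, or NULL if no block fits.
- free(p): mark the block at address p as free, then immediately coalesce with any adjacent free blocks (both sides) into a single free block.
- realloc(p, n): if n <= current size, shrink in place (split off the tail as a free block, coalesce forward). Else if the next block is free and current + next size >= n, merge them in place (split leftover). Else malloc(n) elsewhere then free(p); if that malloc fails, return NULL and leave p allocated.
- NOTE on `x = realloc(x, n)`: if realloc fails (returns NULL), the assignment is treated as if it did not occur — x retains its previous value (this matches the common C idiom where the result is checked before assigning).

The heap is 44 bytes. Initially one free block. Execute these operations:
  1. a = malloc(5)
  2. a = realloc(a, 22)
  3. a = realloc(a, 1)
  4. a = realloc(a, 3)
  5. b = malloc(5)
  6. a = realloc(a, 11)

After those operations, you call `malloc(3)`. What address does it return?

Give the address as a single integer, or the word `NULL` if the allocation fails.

Op 1: a = malloc(5) -> a = 0; heap: [0-4 ALLOC][5-43 FREE]
Op 2: a = realloc(a, 22) -> a = 0; heap: [0-21 ALLOC][22-43 FREE]
Op 3: a = realloc(a, 1) -> a = 0; heap: [0-0 ALLOC][1-43 FREE]
Op 4: a = realloc(a, 3) -> a = 0; heap: [0-2 ALLOC][3-43 FREE]
Op 5: b = malloc(5) -> b = 3; heap: [0-2 ALLOC][3-7 ALLOC][8-43 FREE]
Op 6: a = realloc(a, 11) -> a = 8; heap: [0-2 FREE][3-7 ALLOC][8-18 ALLOC][19-43 FREE]
malloc(3): first-fit scan over [0-2 FREE][3-7 ALLOC][8-18 ALLOC][19-43 FREE] -> 0

Answer: 0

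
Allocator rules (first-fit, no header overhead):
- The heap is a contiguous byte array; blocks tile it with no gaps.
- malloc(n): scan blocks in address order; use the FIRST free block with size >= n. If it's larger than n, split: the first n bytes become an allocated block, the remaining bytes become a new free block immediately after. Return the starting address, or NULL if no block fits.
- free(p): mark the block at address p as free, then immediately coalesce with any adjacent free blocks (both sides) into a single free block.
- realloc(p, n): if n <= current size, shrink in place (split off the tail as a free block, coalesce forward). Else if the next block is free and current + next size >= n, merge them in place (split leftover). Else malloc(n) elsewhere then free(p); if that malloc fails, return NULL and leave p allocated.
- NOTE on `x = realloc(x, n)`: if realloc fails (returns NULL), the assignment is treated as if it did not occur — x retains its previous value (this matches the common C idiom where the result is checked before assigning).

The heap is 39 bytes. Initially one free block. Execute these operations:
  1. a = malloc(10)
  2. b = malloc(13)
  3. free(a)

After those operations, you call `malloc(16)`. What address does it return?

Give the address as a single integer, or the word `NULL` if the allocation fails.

Op 1: a = malloc(10) -> a = 0; heap: [0-9 ALLOC][10-38 FREE]
Op 2: b = malloc(13) -> b = 10; heap: [0-9 ALLOC][10-22 ALLOC][23-38 FREE]
Op 3: free(a) -> (freed a); heap: [0-9 FREE][10-22 ALLOC][23-38 FREE]
malloc(16): first-fit scan over [0-9 FREE][10-22 ALLOC][23-38 FREE] -> 23

Answer: 23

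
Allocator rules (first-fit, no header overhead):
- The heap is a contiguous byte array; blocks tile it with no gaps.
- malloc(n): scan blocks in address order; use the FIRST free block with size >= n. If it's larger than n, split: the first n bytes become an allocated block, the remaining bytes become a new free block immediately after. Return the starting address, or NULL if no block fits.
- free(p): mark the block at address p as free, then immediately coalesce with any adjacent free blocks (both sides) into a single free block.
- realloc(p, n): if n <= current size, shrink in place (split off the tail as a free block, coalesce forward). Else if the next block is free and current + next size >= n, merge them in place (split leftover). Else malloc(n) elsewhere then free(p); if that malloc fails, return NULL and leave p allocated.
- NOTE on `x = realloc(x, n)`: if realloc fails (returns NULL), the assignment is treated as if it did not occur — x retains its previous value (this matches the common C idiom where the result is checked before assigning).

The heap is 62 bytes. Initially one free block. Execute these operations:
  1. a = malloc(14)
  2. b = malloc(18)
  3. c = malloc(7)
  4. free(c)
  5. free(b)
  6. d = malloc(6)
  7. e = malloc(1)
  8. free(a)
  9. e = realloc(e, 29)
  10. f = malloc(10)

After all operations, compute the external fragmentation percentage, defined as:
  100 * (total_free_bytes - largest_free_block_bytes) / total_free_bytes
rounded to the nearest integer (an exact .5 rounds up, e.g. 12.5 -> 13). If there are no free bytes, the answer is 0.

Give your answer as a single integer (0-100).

Op 1: a = malloc(14) -> a = 0; heap: [0-13 ALLOC][14-61 FREE]
Op 2: b = malloc(18) -> b = 14; heap: [0-13 ALLOC][14-31 ALLOC][32-61 FREE]
Op 3: c = malloc(7) -> c = 32; heap: [0-13 ALLOC][14-31 ALLOC][32-38 ALLOC][39-61 FREE]
Op 4: free(c) -> (freed c); heap: [0-13 ALLOC][14-31 ALLOC][32-61 FREE]
Op 5: free(b) -> (freed b); heap: [0-13 ALLOC][14-61 FREE]
Op 6: d = malloc(6) -> d = 14; heap: [0-13 ALLOC][14-19 ALLOC][20-61 FREE]
Op 7: e = malloc(1) -> e = 20; heap: [0-13 ALLOC][14-19 ALLOC][20-20 ALLOC][21-61 FREE]
Op 8: free(a) -> (freed a); heap: [0-13 FREE][14-19 ALLOC][20-20 ALLOC][21-61 FREE]
Op 9: e = realloc(e, 29) -> e = 20; heap: [0-13 FREE][14-19 ALLOC][20-48 ALLOC][49-61 FREE]
Op 10: f = malloc(10) -> f = 0; heap: [0-9 ALLOC][10-13 FREE][14-19 ALLOC][20-48 ALLOC][49-61 FREE]
Free blocks: [4 13] total_free=17 largest=13 -> 100*(17-13)/17 = 400/17 ≈ 23.529 -> rounds to 24

Answer: 24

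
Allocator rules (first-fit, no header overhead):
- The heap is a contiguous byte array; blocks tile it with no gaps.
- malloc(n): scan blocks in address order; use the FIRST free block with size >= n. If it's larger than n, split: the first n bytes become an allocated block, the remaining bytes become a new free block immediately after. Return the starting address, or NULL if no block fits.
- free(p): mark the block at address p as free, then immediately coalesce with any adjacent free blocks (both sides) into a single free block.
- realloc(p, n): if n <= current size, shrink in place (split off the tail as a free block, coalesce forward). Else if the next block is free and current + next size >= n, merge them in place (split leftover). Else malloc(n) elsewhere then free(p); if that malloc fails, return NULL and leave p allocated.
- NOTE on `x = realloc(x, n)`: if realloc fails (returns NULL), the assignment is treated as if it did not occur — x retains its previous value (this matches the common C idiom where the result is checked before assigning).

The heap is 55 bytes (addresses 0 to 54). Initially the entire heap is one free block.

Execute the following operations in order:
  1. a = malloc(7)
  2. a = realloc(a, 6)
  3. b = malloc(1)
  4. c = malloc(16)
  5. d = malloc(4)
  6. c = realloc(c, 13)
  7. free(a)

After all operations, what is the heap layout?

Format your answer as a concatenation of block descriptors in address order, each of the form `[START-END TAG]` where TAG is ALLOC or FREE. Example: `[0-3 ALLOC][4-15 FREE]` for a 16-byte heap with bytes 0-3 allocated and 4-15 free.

Answer: [0-5 FREE][6-6 ALLOC][7-19 ALLOC][20-22 FREE][23-26 ALLOC][27-54 FREE]

Derivation:
Op 1: a = malloc(7) -> a = 0; heap: [0-6 ALLOC][7-54 FREE]
Op 2: a = realloc(a, 6) -> a = 0; heap: [0-5 ALLOC][6-54 FREE]
Op 3: b = malloc(1) -> b = 6; heap: [0-5 ALLOC][6-6 ALLOC][7-54 FREE]
Op 4: c = malloc(16) -> c = 7; heap: [0-5 ALLOC][6-6 ALLOC][7-22 ALLOC][23-54 FREE]
Op 5: d = malloc(4) -> d = 23; heap: [0-5 ALLOC][6-6 ALLOC][7-22 ALLOC][23-26 ALLOC][27-54 FREE]
Op 6: c = realloc(c, 13) -> c = 7; heap: [0-5 ALLOC][6-6 ALLOC][7-19 ALLOC][20-22 FREE][23-26 ALLOC][27-54 FREE]
Op 7: free(a) -> (freed a); heap: [0-5 FREE][6-6 ALLOC][7-19 ALLOC][20-22 FREE][23-26 ALLOC][27-54 FREE]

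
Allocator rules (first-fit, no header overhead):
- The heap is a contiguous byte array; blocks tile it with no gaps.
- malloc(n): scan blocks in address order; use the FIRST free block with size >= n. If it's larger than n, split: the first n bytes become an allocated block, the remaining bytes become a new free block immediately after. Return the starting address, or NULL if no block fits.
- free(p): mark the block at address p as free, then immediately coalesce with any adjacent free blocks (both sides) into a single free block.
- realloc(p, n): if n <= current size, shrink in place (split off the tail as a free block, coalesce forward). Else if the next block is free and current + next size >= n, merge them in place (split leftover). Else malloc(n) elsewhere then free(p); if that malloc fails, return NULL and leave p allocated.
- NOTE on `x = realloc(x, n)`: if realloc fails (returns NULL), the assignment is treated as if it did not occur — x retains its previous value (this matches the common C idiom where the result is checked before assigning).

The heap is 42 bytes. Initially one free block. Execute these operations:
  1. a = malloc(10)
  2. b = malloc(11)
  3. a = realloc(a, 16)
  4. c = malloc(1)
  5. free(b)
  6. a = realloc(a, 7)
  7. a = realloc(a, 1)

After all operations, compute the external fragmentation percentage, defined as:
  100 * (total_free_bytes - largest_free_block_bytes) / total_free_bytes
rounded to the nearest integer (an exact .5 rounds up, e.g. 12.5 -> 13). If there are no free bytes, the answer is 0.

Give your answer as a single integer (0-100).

Answer: 50

Derivation:
Op 1: a = malloc(10) -> a = 0; heap: [0-9 ALLOC][10-41 FREE]
Op 2: b = malloc(11) -> b = 10; heap: [0-9 ALLOC][10-20 ALLOC][21-41 FREE]
Op 3: a = realloc(a, 16) -> a = 21; heap: [0-9 FREE][10-20 ALLOC][21-36 ALLOC][37-41 FREE]
Op 4: c = malloc(1) -> c = 0; heap: [0-0 ALLOC][1-9 FREE][10-20 ALLOC][21-36 ALLOC][37-41 FREE]
Op 5: free(b) -> (freed b); heap: [0-0 ALLOC][1-20 FREE][21-36 ALLOC][37-41 FREE]
Op 6: a = realloc(a, 7) -> a = 21; heap: [0-0 ALLOC][1-20 FREE][21-27 ALLOC][28-41 FREE]
Op 7: a = realloc(a, 1) -> a = 21; heap: [0-0 ALLOC][1-20 FREE][21-21 ALLOC][22-41 FREE]
Free blocks: [20 20] total_free=40 largest=20 -> 100*(40-20)/40 = 2000/40 = 50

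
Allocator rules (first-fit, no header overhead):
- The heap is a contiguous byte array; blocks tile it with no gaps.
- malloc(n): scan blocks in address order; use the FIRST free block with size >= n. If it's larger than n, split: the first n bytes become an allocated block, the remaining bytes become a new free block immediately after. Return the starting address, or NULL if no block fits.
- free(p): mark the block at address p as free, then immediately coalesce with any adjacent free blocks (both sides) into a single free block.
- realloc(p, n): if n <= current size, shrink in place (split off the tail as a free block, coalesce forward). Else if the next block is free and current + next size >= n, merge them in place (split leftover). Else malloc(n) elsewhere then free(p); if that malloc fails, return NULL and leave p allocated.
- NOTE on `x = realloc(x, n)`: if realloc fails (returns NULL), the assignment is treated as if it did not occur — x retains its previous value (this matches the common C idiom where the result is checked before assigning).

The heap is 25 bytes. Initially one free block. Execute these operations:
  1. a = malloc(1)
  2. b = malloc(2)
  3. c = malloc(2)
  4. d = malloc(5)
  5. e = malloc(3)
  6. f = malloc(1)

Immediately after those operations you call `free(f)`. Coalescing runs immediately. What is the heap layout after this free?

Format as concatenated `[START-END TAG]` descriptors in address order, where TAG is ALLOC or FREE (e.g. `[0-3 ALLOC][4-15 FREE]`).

Answer: [0-0 ALLOC][1-2 ALLOC][3-4 ALLOC][5-9 ALLOC][10-12 ALLOC][13-24 FREE]

Derivation:
Op 1: a = malloc(1) -> a = 0; heap: [0-0 ALLOC][1-24 FREE]
Op 2: b = malloc(2) -> b = 1; heap: [0-0 ALLOC][1-2 ALLOC][3-24 FREE]
Op 3: c = malloc(2) -> c = 3; heap: [0-0 ALLOC][1-2 ALLOC][3-4 ALLOC][5-24 FREE]
Op 4: d = malloc(5) -> d = 5; heap: [0-0 ALLOC][1-2 ALLOC][3-4 ALLOC][5-9 ALLOC][10-24 FREE]
Op 5: e = malloc(3) -> e = 10; heap: [0-0 ALLOC][1-2 ALLOC][3-4 ALLOC][5-9 ALLOC][10-12 ALLOC][13-24 FREE]
Op 6: f = malloc(1) -> f = 13; heap: [0-0 ALLOC][1-2 ALLOC][3-4 ALLOC][5-9 ALLOC][10-12 ALLOC][13-13 ALLOC][14-24 FREE]
free(f): f = 13 -> block [13-13 ALLOC]; mark free, coalesce with adjacent free neighbors -> [0-0 ALLOC][1-2 ALLOC][3-4 ALLOC][5-9 ALLOC][10-12 ALLOC][13-24 FREE]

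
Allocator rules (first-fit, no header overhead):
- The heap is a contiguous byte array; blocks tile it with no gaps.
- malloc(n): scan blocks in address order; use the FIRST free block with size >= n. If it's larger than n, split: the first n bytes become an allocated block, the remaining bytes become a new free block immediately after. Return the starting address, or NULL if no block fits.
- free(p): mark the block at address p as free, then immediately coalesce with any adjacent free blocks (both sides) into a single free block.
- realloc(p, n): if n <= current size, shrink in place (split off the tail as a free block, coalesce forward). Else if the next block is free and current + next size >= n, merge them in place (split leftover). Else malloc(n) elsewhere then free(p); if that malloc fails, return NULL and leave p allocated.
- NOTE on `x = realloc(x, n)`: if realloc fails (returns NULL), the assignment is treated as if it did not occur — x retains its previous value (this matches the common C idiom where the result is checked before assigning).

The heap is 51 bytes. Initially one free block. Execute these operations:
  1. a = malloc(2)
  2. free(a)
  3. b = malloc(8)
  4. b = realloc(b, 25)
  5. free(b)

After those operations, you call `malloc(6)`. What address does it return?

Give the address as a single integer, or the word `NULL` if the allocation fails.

Answer: 0

Derivation:
Op 1: a = malloc(2) -> a = 0; heap: [0-1 ALLOC][2-50 FREE]
Op 2: free(a) -> (freed a); heap: [0-50 FREE]
Op 3: b = malloc(8) -> b = 0; heap: [0-7 ALLOC][8-50 FREE]
Op 4: b = realloc(b, 25) -> b = 0; heap: [0-24 ALLOC][25-50 FREE]
Op 5: free(b) -> (freed b); heap: [0-50 FREE]
malloc(6): first-fit scan over [0-50 FREE] -> 0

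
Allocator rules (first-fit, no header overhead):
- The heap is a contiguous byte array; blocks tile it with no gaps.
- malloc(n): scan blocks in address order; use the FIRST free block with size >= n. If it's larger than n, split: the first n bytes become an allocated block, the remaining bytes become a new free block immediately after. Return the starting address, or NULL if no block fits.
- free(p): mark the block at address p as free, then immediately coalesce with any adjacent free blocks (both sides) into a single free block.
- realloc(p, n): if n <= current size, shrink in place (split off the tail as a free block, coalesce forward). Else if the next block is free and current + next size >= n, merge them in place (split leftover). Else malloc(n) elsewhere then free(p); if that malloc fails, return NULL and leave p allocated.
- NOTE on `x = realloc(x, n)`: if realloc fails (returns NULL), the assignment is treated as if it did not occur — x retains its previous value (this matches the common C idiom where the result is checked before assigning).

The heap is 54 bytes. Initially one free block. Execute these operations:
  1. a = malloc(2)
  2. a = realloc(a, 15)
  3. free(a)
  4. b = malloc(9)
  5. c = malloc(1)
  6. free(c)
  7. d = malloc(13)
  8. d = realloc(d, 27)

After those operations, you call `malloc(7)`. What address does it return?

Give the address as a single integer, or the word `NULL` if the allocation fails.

Answer: 36

Derivation:
Op 1: a = malloc(2) -> a = 0; heap: [0-1 ALLOC][2-53 FREE]
Op 2: a = realloc(a, 15) -> a = 0; heap: [0-14 ALLOC][15-53 FREE]
Op 3: free(a) -> (freed a); heap: [0-53 FREE]
Op 4: b = malloc(9) -> b = 0; heap: [0-8 ALLOC][9-53 FREE]
Op 5: c = malloc(1) -> c = 9; heap: [0-8 ALLOC][9-9 ALLOC][10-53 FREE]
Op 6: free(c) -> (freed c); heap: [0-8 ALLOC][9-53 FREE]
Op 7: d = malloc(13) -> d = 9; heap: [0-8 ALLOC][9-21 ALLOC][22-53 FREE]
Op 8: d = realloc(d, 27) -> d = 9; heap: [0-8 ALLOC][9-35 ALLOC][36-53 FREE]
malloc(7): first-fit scan over [0-8 ALLOC][9-35 ALLOC][36-53 FREE] -> 36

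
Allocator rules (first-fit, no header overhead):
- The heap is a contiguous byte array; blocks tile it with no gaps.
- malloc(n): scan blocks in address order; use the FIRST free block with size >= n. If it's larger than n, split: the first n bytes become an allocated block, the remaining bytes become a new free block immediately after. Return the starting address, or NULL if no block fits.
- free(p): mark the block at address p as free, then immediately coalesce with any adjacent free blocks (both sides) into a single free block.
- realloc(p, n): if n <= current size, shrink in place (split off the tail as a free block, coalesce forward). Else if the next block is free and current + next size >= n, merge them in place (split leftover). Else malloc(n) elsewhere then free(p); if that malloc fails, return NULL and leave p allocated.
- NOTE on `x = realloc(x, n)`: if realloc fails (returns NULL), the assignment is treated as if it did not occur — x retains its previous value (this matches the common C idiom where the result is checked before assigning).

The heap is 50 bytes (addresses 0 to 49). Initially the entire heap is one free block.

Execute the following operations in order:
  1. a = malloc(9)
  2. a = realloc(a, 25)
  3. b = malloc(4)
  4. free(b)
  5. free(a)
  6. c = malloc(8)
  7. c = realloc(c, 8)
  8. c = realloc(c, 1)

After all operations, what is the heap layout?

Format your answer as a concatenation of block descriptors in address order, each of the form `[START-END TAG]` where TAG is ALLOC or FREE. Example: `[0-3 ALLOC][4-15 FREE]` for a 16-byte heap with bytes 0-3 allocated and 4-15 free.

Op 1: a = malloc(9) -> a = 0; heap: [0-8 ALLOC][9-49 FREE]
Op 2: a = realloc(a, 25) -> a = 0; heap: [0-24 ALLOC][25-49 FREE]
Op 3: b = malloc(4) -> b = 25; heap: [0-24 ALLOC][25-28 ALLOC][29-49 FREE]
Op 4: free(b) -> (freed b); heap: [0-24 ALLOC][25-49 FREE]
Op 5: free(a) -> (freed a); heap: [0-49 FREE]
Op 6: c = malloc(8) -> c = 0; heap: [0-7 ALLOC][8-49 FREE]
Op 7: c = realloc(c, 8) -> c = 0; heap: [0-7 ALLOC][8-49 FREE]
Op 8: c = realloc(c, 1) -> c = 0; heap: [0-0 ALLOC][1-49 FREE]

Answer: [0-0 ALLOC][1-49 FREE]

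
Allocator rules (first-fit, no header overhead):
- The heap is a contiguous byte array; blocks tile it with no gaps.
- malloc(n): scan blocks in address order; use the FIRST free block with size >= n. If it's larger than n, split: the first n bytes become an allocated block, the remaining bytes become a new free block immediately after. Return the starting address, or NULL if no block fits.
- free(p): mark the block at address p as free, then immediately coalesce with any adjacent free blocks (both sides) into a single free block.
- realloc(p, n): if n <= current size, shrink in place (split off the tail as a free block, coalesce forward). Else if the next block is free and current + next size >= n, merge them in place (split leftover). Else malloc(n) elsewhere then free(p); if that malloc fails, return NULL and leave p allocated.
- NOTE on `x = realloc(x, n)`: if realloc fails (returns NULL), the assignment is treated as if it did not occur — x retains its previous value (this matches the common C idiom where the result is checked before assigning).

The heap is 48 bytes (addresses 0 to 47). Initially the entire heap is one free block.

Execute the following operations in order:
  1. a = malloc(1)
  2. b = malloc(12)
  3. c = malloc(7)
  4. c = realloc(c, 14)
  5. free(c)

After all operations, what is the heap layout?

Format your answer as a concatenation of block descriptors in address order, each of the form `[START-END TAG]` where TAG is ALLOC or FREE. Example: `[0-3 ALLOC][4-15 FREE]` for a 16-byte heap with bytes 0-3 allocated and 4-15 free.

Answer: [0-0 ALLOC][1-12 ALLOC][13-47 FREE]

Derivation:
Op 1: a = malloc(1) -> a = 0; heap: [0-0 ALLOC][1-47 FREE]
Op 2: b = malloc(12) -> b = 1; heap: [0-0 ALLOC][1-12 ALLOC][13-47 FREE]
Op 3: c = malloc(7) -> c = 13; heap: [0-0 ALLOC][1-12 ALLOC][13-19 ALLOC][20-47 FREE]
Op 4: c = realloc(c, 14) -> c = 13; heap: [0-0 ALLOC][1-12 ALLOC][13-26 ALLOC][27-47 FREE]
Op 5: free(c) -> (freed c); heap: [0-0 ALLOC][1-12 ALLOC][13-47 FREE]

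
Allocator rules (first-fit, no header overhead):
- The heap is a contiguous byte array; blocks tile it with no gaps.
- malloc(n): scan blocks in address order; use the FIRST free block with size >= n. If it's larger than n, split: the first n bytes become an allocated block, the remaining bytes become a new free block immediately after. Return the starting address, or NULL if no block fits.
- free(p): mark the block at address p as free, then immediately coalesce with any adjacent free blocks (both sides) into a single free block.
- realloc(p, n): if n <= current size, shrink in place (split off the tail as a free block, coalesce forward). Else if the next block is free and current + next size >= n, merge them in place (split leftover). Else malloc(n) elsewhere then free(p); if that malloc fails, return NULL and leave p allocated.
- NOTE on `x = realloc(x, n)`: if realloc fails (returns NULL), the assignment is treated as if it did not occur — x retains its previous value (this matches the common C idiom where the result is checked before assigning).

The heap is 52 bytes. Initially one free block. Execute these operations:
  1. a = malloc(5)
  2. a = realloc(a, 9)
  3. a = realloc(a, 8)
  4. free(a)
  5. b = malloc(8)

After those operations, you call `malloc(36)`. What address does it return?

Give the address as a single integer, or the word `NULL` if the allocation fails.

Op 1: a = malloc(5) -> a = 0; heap: [0-4 ALLOC][5-51 FREE]
Op 2: a = realloc(a, 9) -> a = 0; heap: [0-8 ALLOC][9-51 FREE]
Op 3: a = realloc(a, 8) -> a = 0; heap: [0-7 ALLOC][8-51 FREE]
Op 4: free(a) -> (freed a); heap: [0-51 FREE]
Op 5: b = malloc(8) -> b = 0; heap: [0-7 ALLOC][8-51 FREE]
malloc(36): first-fit scan over [0-7 ALLOC][8-51 FREE] -> 8

Answer: 8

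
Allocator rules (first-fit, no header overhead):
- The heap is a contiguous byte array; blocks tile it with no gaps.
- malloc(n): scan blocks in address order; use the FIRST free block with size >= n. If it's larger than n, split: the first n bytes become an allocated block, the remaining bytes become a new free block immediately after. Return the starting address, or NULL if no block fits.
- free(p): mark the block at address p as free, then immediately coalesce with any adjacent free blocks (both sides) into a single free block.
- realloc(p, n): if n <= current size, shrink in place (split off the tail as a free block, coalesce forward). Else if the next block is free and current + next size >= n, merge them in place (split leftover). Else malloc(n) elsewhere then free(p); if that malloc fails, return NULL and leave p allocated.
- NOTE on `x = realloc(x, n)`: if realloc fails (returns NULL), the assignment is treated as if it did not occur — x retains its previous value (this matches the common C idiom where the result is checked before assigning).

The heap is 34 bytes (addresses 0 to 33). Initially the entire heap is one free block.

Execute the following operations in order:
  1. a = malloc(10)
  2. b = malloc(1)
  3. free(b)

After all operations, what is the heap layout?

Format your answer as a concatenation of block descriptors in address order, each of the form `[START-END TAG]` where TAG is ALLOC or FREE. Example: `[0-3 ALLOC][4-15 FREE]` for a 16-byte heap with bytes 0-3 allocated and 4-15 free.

Answer: [0-9 ALLOC][10-33 FREE]

Derivation:
Op 1: a = malloc(10) -> a = 0; heap: [0-9 ALLOC][10-33 FREE]
Op 2: b = malloc(1) -> b = 10; heap: [0-9 ALLOC][10-10 ALLOC][11-33 FREE]
Op 3: free(b) -> (freed b); heap: [0-9 ALLOC][10-33 FREE]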